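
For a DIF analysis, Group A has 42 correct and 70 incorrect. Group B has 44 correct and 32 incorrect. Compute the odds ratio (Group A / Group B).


Odds_A = 42/70 = 0.6
Odds_B = 44/32 = 1.375
OR = Odds_A / Odds_B = 0.6 / 1.375
Exactly, OR = (42 * 32) / (70 * 44) = 1344 / 3080
OR = 0.4364

0.4364


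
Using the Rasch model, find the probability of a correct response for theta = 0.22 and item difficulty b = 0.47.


theta - b = 0.22 - 0.47 = -0.25
exp(-(theta - b)) = exp(0.25) = 1.284
P = 1 / (1 + 1.284)
P = 0.4378

0.4378


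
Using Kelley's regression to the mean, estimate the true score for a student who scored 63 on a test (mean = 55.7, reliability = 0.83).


T_est = rxx * X + (1 - rxx) * mean
T_est = 0.83 * 63 + 0.17 * 55.7
T_est = 52.29 + 9.469
T_est = 61.759

61.759


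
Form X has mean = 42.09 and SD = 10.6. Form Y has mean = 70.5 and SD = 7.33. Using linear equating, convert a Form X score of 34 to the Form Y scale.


slope = SD_Y / SD_X = 7.33 / 10.6 ~ 0.6915
intercept = mean_Y - slope * mean_X = 70.5 - (7.33 / 10.6) * 42.09 ~ 41.3944
Y = slope * X + intercept. To avoid rounding drift from the rounded slope/intercept, evaluate the equivalent form Y = mean_Y + SD_Y * (X - mean_X) / SD_X at full precision:
Y = 70.5 + 7.33 * (34 - 42.09) / 10.6
Y = 70.5 - 7.33 * 8.09 / 10.6
Y = 70.5 - 59.2997 / 10.6
Y = 70.5 - 5.5943
Y = 64.9057

64.9057


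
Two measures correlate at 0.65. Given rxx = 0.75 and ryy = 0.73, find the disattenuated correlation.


r_corrected = rxy / sqrt(rxx * ryy)
= 0.65 / sqrt(0.75 * 0.73)
= 0.65 / sqrt(0.5475)
= 0.65 / 0.739932
r_corrected = 0.8785

0.8785


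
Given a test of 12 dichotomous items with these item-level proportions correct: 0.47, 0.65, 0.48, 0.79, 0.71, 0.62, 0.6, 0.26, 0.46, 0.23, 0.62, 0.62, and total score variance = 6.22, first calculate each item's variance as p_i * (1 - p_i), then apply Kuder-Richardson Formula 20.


For each item, compute p_i * q_i:
  Item 1: 0.47 * 0.53 = 0.2491
  Item 2: 0.65 * 0.35 = 0.2275
  Item 3: 0.48 * 0.52 = 0.2496
  Item 4: 0.79 * 0.21 = 0.1659
  Item 5: 0.71 * 0.29 = 0.2059
  Item 6: 0.62 * 0.38 = 0.2356
  Item 7: 0.6 * 0.4 = 0.24
  Item 8: 0.26 * 0.74 = 0.1924
  Item 9: 0.46 * 0.54 = 0.2484
  Item 10: 0.23 * 0.77 = 0.1771
  Item 11: 0.62 * 0.38 = 0.2356
  Item 12: 0.62 * 0.38 = 0.2356
Sum(p_i * q_i) = 0.2491 + 0.2275 + 0.2496 + 0.1659 + 0.2059 + 0.2356 + 0.24 + 0.1924 + 0.2484 + 0.1771 + 0.2356 + 0.2356 = 2.6627
KR-20 = (k/(k-1)) * (1 - Sum(p_i*q_i) / Var_total)
= (12/11) * (1 - 2.6627/6.22)
= 1.0909 * 0.5719
KR-20 = 0.6239

0.6239


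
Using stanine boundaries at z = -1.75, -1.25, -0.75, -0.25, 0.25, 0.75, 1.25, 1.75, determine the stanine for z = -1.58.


Stanine boundaries: [-1.75, -1.25, -0.75, -0.25, 0.25, 0.75, 1.25, 1.75]
z = -1.58
Check each boundary:
  z >= -1.75 -> could be stanine 2
  z < -1.25
  z < -0.75
  z < -0.25
  z < 0.25
  z < 0.75
  z < 1.25
  z < 1.75
Highest qualifying boundary gives stanine = 2

2


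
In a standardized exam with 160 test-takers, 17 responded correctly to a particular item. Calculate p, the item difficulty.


Item difficulty p = number correct / total examinees
p = 17 / 160
p = 0.1062

0.1062


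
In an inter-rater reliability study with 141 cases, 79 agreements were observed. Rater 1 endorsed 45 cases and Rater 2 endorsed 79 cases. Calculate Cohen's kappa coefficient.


P_o = 79/141 = 0.560284
P_e = (45*79 + 96*62) / 19881 = 0.478195
kappa = (P_o - P_e) / (1 - P_e)
kappa = (0.560284 - 0.478195) / (1 - 0.478195)
kappa = 0.1573

0.1573


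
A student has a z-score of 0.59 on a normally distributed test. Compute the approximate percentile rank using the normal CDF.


CDF(z) = 0.5 * (1 + erf(z/sqrt(2)))
erf(0.4172) = 0.4448
CDF = 0.7224
Percentile rank = 0.7224 * 100 = 72.24

72.24


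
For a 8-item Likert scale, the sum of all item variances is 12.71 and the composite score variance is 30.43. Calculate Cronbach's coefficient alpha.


alpha = (k/(k-1)) * (1 - sum(si^2)/s_total^2)
= (8/7) * (1 - 12.71/30.43)
alpha = 0.6655

0.6655


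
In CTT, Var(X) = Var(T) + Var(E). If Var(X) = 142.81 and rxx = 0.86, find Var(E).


var_true = rxx * var_obs = 0.86 * 142.81 = 122.8166
var_error = var_obs - var_true
var_error = 142.81 - 122.8166
var_error = 19.9934

19.9934


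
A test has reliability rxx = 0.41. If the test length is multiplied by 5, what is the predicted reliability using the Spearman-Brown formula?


r_new = (n * rxx) / (1 + (n-1) * rxx)
r_new = (5 * 0.41) / (1 + 4 * 0.41)
r_new = 2.05 / 2.64
r_new = 0.7765

0.7765


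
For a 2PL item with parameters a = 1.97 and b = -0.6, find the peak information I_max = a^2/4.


For 2PL, max info at theta = b = -0.6
I_max = a^2 / 4 = 1.97^2 / 4
= 3.8809 / 4
I_max = 0.9702

0.9702


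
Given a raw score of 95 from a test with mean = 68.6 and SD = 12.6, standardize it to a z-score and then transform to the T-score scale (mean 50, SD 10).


z = (X - mean) / SD = (95 - 68.6) / 12.6
z = 26.4 / 12.6
z = 2.0952
T-score = T = 50 + 10z
Carry z at full precision (z = 26.4 / 12.6) into the conversion:
T-score = 50 + 10 * (26.4 / 12.6) = 50 + 264 / 12.6
T-score = 50 + 20.9524
T-score = 70.9524

70.9524


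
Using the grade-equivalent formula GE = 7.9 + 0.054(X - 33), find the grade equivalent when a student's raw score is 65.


raw - median = 65 - 33 = 32
slope * diff = 0.054 * 32 = 1.728
GE = 7.9 + 1.728
GE = 9.628

9.628


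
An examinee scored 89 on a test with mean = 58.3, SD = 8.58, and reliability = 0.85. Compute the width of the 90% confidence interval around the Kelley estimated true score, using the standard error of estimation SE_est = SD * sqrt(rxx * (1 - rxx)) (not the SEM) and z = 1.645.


True score estimate = 0.85*89 + 0.15*58.3 = 84.395
SE_est = SD * sqrt(rxx * (1 - rxx)) = 8.58 * sqrt(0.85 * 0.15) = 8.58 * sqrt(0.1275) = 3.063673
CI = T_est +/- z * SE_est, so width = 2 * z * SE_est = 2 * 1.645 * 3.063673
Width = 10.0795

10.0795


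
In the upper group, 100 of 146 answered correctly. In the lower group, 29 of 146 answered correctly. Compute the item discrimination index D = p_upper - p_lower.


p_upper = 100/146 = 0.6849
p_lower = 29/146 = 0.1986
D = 0.6849 - 0.1986 = 0.4863

0.4863


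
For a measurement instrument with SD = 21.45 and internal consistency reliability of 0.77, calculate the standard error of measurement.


SEM = SD * sqrt(1 - rxx)
SEM = 21.45 * sqrt(1 - 0.77)
SEM = 21.45 * sqrt(0.23) = 21.45 * 0.479583
SEM = 10.2871

10.2871


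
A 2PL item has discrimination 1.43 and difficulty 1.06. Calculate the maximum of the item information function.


For 2PL, max info at theta = b = 1.06
I_max = a^2 / 4 = 1.43^2 / 4
= 2.0449 / 4
I_max = 0.5112

0.5112


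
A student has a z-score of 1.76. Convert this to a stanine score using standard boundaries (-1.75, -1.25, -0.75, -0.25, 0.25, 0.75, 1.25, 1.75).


Stanine boundaries: [-1.75, -1.25, -0.75, -0.25, 0.25, 0.75, 1.25, 1.75]
z = 1.76
Check each boundary:
  z >= -1.75 -> could be stanine 2
  z >= -1.25 -> could be stanine 3
  z >= -0.75 -> could be stanine 4
  z >= -0.25 -> could be stanine 5
  z >= 0.25 -> could be stanine 6
  z >= 0.75 -> could be stanine 7
  z >= 1.25 -> could be stanine 8
  z >= 1.75 -> could be stanine 9
Highest qualifying boundary gives stanine = 9

9


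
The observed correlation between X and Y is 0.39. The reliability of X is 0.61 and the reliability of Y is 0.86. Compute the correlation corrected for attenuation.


r_corrected = rxy / sqrt(rxx * ryy)
= 0.39 / sqrt(0.61 * 0.86)
= 0.39 / sqrt(0.5246)
= 0.39 / 0.724293
r_corrected = 0.5385

0.5385


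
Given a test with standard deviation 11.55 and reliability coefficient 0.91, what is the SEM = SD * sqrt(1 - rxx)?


SEM = SD * sqrt(1 - rxx)
SEM = 11.55 * sqrt(1 - 0.91)
SEM = 11.55 * sqrt(0.09) = 11.55 * 0.3
SEM = 3.465

3.465


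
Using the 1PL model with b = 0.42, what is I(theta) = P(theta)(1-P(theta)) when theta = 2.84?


P = 1/(1+exp(-(2.84-0.42))) = 0.9183
I = P*(1-P) = 0.9183 * 0.0817
I = 0.075

0.075


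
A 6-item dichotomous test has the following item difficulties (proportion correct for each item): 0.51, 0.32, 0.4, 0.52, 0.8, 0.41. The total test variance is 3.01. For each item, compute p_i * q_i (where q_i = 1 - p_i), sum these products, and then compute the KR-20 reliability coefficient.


For each item, compute p_i * q_i:
  Item 1: 0.51 * 0.49 = 0.2499
  Item 2: 0.32 * 0.68 = 0.2176
  Item 3: 0.4 * 0.6 = 0.24
  Item 4: 0.52 * 0.48 = 0.2496
  Item 5: 0.8 * 0.2 = 0.16
  Item 6: 0.41 * 0.59 = 0.2419
Sum(p_i * q_i) = 0.2499 + 0.2176 + 0.24 + 0.2496 + 0.16 + 0.2419 = 1.359
KR-20 = (k/(k-1)) * (1 - Sum(p_i*q_i) / Var_total)
= (6/5) * (1 - 1.359/3.01)
= 1.2 * 0.5485
KR-20 = 0.6582

0.6582


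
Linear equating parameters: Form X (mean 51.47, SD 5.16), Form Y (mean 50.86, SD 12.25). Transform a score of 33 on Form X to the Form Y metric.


slope = SD_Y / SD_X = 12.25 / 5.16 ~ 2.374
intercept = mean_Y - slope * mean_X = 50.86 - (12.25 / 5.16) * 51.47 ~ -71.3314
Y = slope * X + intercept. To avoid rounding drift from the rounded slope/intercept, evaluate the equivalent form Y = mean_Y + SD_Y * (X - mean_X) / SD_X at full precision:
Y = 50.86 + 12.25 * (33 - 51.47) / 5.16
Y = 50.86 - 12.25 * 18.47 / 5.16
Y = 50.86 - 226.2575 / 5.16
Y = 50.86 - 43.8484
Y = 7.0116

7.0116


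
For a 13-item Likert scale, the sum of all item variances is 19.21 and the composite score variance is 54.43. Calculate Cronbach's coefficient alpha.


alpha = (k/(k-1)) * (1 - sum(si^2)/s_total^2)
= (13/12) * (1 - 19.21/54.43)
alpha = 0.701

0.701


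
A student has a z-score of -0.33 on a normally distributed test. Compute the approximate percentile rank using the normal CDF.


CDF(z) = 0.5 * (1 + erf(z/sqrt(2)))
erf(-0.2333) = -0.2586
CDF = 0.3707
Percentile rank = 0.3707 * 100 = 37.07

37.07


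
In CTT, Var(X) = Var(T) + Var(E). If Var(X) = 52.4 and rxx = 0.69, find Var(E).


var_true = rxx * var_obs = 0.69 * 52.4 = 36.156
var_error = var_obs - var_true
var_error = 52.4 - 36.156
var_error = 16.244

16.244


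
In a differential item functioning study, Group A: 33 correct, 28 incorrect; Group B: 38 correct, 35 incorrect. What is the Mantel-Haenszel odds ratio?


Odds_A = 33/28 = 1.1786
Odds_B = 38/35 = 1.0857
OR = Odds_A / Odds_B = 1.1786 / 1.0857
Exactly, OR = (33 * 35) / (28 * 38) = 1155 / 1064
OR = 1.0855

1.0855


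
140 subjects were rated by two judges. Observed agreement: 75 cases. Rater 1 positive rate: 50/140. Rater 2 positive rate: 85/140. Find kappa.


P_o = 75/140 = 0.535714
P_e = (50*85 + 90*55) / 19600 = 0.469388
kappa = (P_o - P_e) / (1 - P_e)
kappa = (0.535714 - 0.469388) / (1 - 0.469388)
kappa = 0.125

0.125


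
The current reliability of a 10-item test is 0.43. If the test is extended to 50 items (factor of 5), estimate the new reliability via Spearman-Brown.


r_new = (n * rxx) / (1 + (n-1) * rxx)
r_new = (5 * 0.43) / (1 + 4 * 0.43)
r_new = 2.15 / 2.72
r_new = 0.7904

0.7904


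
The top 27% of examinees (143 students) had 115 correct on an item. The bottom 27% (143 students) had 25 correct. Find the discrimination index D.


p_upper = 115/143 = 0.8042
p_lower = 25/143 = 0.1748
D = 0.8042 - 0.1748 = 0.6294

0.6294


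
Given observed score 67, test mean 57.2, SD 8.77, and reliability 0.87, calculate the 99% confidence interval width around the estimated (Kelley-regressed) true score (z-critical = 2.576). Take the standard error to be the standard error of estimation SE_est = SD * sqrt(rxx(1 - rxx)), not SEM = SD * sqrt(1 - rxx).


True score estimate = 0.87*67 + 0.13*57.2 = 65.726
SE_est = SD * sqrt(rxx * (1 - rxx)) = 8.77 * sqrt(0.87 * 0.13) = 8.77 * sqrt(0.1131) = 2.949381
CI = T_est +/- z * SE_est, so width = 2 * z * SE_est = 2 * 2.576 * 2.949381
Width = 15.1952

15.1952


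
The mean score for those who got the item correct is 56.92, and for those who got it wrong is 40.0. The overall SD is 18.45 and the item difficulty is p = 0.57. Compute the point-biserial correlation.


q = 1 - p = 0.43
rpb = ((M1 - M0) / SD) * sqrt(p * q)
rpb = ((56.92 - 40.0) / 18.45) * sqrt(0.57 * 0.43)
rpb = 0.454

0.454


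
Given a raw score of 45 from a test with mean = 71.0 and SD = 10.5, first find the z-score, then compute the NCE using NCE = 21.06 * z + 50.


z = (X - mean) / SD = (45 - 71.0) / 10.5
z = -26.0 / 10.5
z = -2.4762
NCE = NCE = 21.06z + 50
Carry z at full precision (z = -26.0 / 10.5) into the conversion:
NCE = 21.06 * (-26.0 / 10.5) + 50 = -547.56 / 10.5 + 50
NCE = -52.1486 + 50
NCE = -2.1486

-2.1486


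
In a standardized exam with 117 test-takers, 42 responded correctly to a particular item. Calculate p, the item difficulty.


Item difficulty p = number correct / total examinees
p = 42 / 117
p = 0.359

0.359


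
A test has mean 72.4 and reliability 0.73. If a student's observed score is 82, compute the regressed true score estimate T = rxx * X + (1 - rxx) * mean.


T_est = rxx * X + (1 - rxx) * mean
T_est = 0.73 * 82 + 0.27 * 72.4
T_est = 59.86 + 19.548
T_est = 79.408

79.408


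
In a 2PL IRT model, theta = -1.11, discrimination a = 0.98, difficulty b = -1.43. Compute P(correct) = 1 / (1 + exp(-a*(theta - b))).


a*(theta - b) = 0.98 * (-1.11 - -1.43) = 0.3136
exp(-0.3136) = 0.7308
P = 1 / (1 + 0.7308)
P = 0.5778

0.5778


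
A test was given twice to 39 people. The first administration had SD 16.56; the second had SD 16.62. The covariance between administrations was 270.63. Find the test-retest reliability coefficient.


r = cov(X,Y) / (SD_X * SD_Y)
r = 270.63 / (16.56 * 16.62)
r = 270.63 / 275.2272
r = 0.9833

0.9833


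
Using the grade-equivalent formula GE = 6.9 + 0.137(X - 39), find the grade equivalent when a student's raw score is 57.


raw - median = 57 - 39 = 18
slope * diff = 0.137 * 18 = 2.466
GE = 6.9 + 2.466
GE = 9.366

9.366


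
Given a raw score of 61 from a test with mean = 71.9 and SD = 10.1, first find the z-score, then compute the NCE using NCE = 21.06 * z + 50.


z = (X - mean) / SD = (61 - 71.9) / 10.1
z = -10.9 / 10.1
z = -1.0792
NCE = NCE = 21.06z + 50
Carry z at full precision (z = -10.9 / 10.1) into the conversion:
NCE = 21.06 * (-10.9 / 10.1) + 50 = -229.554 / 10.1 + 50
NCE = -22.7281 + 50
NCE = 27.2719

27.2719


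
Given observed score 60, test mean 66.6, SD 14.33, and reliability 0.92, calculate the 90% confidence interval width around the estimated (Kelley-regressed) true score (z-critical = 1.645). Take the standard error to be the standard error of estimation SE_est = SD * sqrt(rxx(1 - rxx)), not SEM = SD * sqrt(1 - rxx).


True score estimate = 0.92*60 + 0.08*66.6 = 60.528
SE_est = SD * sqrt(rxx * (1 - rxx)) = 14.33 * sqrt(0.92 * 0.08) = 14.33 * sqrt(0.0736) = 3.887632
CI = T_est +/- z * SE_est, so width = 2 * z * SE_est = 2 * 1.645 * 3.887632
Width = 12.7903

12.7903


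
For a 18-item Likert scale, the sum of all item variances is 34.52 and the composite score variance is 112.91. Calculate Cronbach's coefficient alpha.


alpha = (k/(k-1)) * (1 - sum(si^2)/s_total^2)
= (18/17) * (1 - 34.52/112.91)
alpha = 0.7351

0.7351


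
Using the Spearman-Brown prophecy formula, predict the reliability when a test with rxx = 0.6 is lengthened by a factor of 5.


r_new = (n * rxx) / (1 + (n-1) * rxx)
r_new = (5 * 0.6) / (1 + 4 * 0.6)
r_new = 3.0 / 3.4
r_new = 0.8824

0.8824


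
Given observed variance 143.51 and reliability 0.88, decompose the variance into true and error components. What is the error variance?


var_true = rxx * var_obs = 0.88 * 143.51 = 126.2888
var_error = var_obs - var_true
var_error = 143.51 - 126.2888
var_error = 17.2212

17.2212


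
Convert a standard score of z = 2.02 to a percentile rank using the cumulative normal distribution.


CDF(z) = 0.5 * (1 + erf(z/sqrt(2)))
erf(1.4284) = 0.9566
CDF = 0.9783
Percentile rank = 0.9783 * 100 = 97.83

97.83


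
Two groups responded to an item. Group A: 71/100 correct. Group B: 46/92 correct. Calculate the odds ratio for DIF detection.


Odds_A = 71/29 = 2.4483
Odds_B = 46/46 = 1.0
OR = Odds_A / Odds_B = 2.4483 / 1.0
Exactly, OR = (71 * 46) / (29 * 46) = 3266 / 1334
OR = 2.4483

2.4483


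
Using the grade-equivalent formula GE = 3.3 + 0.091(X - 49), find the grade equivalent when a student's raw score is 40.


raw - median = 40 - 49 = -9
slope * diff = 0.091 * -9 = -0.819
GE = 3.3 + -0.819
GE = 2.481

2.481


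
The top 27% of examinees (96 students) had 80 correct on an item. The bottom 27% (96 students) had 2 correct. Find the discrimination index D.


p_upper = 80/96 = 0.8333
p_lower = 2/96 = 0.0208
D = 0.8333 - 0.0208 = 0.8125

0.8125


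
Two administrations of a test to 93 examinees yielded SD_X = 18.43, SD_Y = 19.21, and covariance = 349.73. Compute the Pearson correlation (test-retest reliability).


r = cov(X,Y) / (SD_X * SD_Y)
r = 349.73 / (18.43 * 19.21)
r = 349.73 / 354.0403
r = 0.9878

0.9878


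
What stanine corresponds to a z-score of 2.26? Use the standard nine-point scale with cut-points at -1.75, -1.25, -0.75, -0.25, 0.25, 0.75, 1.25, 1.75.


Stanine boundaries: [-1.75, -1.25, -0.75, -0.25, 0.25, 0.75, 1.25, 1.75]
z = 2.26
Check each boundary:
  z >= -1.75 -> could be stanine 2
  z >= -1.25 -> could be stanine 3
  z >= -0.75 -> could be stanine 4
  z >= -0.25 -> could be stanine 5
  z >= 0.25 -> could be stanine 6
  z >= 0.75 -> could be stanine 7
  z >= 1.25 -> could be stanine 8
  z >= 1.75 -> could be stanine 9
Highest qualifying boundary gives stanine = 9

9


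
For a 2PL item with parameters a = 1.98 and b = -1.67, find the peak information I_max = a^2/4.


For 2PL, max info at theta = b = -1.67
I_max = a^2 / 4 = 1.98^2 / 4
= 3.9204 / 4
I_max = 0.9801

0.9801


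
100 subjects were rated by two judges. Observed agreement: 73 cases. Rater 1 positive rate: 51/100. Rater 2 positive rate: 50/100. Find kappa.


P_o = 73/100 = 0.73
P_e = (51*50 + 49*50) / 10000 = 0.5
kappa = (P_o - P_e) / (1 - P_e)
kappa = (0.73 - 0.5) / (1 - 0.5)
kappa = 0.46

0.46


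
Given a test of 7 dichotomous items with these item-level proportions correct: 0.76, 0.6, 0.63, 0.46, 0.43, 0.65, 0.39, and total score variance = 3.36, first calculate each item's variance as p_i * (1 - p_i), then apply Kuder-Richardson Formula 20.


For each item, compute p_i * q_i:
  Item 1: 0.76 * 0.24 = 0.1824
  Item 2: 0.6 * 0.4 = 0.24
  Item 3: 0.63 * 0.37 = 0.2331
  Item 4: 0.46 * 0.54 = 0.2484
  Item 5: 0.43 * 0.57 = 0.2451
  Item 6: 0.65 * 0.35 = 0.2275
  Item 7: 0.39 * 0.61 = 0.2379
Sum(p_i * q_i) = 0.1824 + 0.24 + 0.2331 + 0.2484 + 0.2451 + 0.2275 + 0.2379 = 1.6144
KR-20 = (k/(k-1)) * (1 - Sum(p_i*q_i) / Var_total)
= (7/6) * (1 - 1.6144/3.36)
= 1.1667 * 0.5195
KR-20 = 0.6061

0.6061


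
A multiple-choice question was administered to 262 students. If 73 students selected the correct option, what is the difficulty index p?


Item difficulty p = number correct / total examinees
p = 73 / 262
p = 0.2786

0.2786


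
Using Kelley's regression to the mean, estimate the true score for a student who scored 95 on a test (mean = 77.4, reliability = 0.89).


T_est = rxx * X + (1 - rxx) * mean
T_est = 0.89 * 95 + 0.11 * 77.4
T_est = 84.55 + 8.514
T_est = 93.064

93.064


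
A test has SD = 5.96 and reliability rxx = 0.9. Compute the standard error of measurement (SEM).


SEM = SD * sqrt(1 - rxx)
SEM = 5.96 * sqrt(1 - 0.9)
SEM = 5.96 * sqrt(0.1) = 5.96 * 0.316228
SEM = 1.8847

1.8847


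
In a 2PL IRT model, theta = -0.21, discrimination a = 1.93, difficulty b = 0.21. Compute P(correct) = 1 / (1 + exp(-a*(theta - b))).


a*(theta - b) = 1.93 * (-0.21 - 0.21) = -0.8106
exp(--0.8106) = 2.2493
P = 1 / (1 + 2.2493)
P = 0.3078

0.3078


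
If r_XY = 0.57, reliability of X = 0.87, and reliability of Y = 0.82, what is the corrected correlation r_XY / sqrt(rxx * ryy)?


r_corrected = rxy / sqrt(rxx * ryy)
= 0.57 / sqrt(0.87 * 0.82)
= 0.57 / sqrt(0.7134)
= 0.57 / 0.84463
r_corrected = 0.6749

0.6749


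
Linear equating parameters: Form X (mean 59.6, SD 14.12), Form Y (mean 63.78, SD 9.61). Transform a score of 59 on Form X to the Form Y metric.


slope = SD_Y / SD_X = 9.61 / 14.12 ~ 0.6806
intercept = mean_Y - slope * mean_X = 63.78 - (9.61 / 14.12) * 59.6 ~ 23.2165
Y = slope * X + intercept. To avoid rounding drift from the rounded slope/intercept, evaluate the equivalent form Y = mean_Y + SD_Y * (X - mean_X) / SD_X at full precision:
Y = 63.78 + 9.61 * (59 - 59.6) / 14.12
Y = 63.78 - 9.61 * 0.6 / 14.12
Y = 63.78 - 5.766 / 14.12
Y = 63.78 - 0.4084
Y = 63.3716

63.3716


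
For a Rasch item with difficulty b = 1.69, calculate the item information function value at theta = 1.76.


P = 1/(1+exp(-(1.76-1.69))) = 0.5175
I = P*(1-P) = 0.5175 * 0.4825
I = 0.2497

0.2497


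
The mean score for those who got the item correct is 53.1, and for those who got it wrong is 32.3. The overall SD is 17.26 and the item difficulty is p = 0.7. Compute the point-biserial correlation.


q = 1 - p = 0.3
rpb = ((M1 - M0) / SD) * sqrt(p * q)
rpb = ((53.1 - 32.3) / 17.26) * sqrt(0.7 * 0.3)
rpb = 0.5522

0.5522


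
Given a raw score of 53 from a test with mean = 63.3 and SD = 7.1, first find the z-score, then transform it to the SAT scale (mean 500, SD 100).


z = (X - mean) / SD = (53 - 63.3) / 7.1
z = -10.3 / 7.1
z = -1.4507
SAT-scale = SAT = 500 + 100z
Carry z at full precision (z = -10.3 / 7.1) into the conversion:
SAT-scale = 500 + 100 * (-10.3 / 7.1) = 500 + -1030 / 7.1
SAT-scale = 500 + -145.0704
SAT-scale = 354.9296

354.9296


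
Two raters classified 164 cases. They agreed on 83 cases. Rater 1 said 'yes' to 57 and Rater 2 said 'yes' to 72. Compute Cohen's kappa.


P_o = 83/164 = 0.506098
P_e = (57*72 + 107*92) / 26896 = 0.51859
kappa = (P_o - P_e) / (1 - P_e)
kappa = (0.506098 - 0.51859) / (1 - 0.51859)
kappa = -0.0259

-0.0259


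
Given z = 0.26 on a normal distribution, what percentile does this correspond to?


CDF(z) = 0.5 * (1 + erf(z/sqrt(2)))
erf(0.1838) = 0.2051
CDF = 0.6026
Percentile rank = 0.6026 * 100 = 60.26

60.26


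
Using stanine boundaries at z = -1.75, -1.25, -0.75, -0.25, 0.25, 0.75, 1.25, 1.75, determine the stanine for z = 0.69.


Stanine boundaries: [-1.75, -1.25, -0.75, -0.25, 0.25, 0.75, 1.25, 1.75]
z = 0.69
Check each boundary:
  z >= -1.75 -> could be stanine 2
  z >= -1.25 -> could be stanine 3
  z >= -0.75 -> could be stanine 4
  z >= -0.25 -> could be stanine 5
  z >= 0.25 -> could be stanine 6
  z < 0.75
  z < 1.25
  z < 1.75
Highest qualifying boundary gives stanine = 6

6


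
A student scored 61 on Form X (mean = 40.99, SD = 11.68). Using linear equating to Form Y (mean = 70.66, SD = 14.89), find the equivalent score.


slope = SD_Y / SD_X = 14.89 / 11.68 ~ 1.2748
intercept = mean_Y - slope * mean_X = 70.66 - (14.89 / 11.68) * 40.99 ~ 18.4048
Y = slope * X + intercept. To avoid rounding drift from the rounded slope/intercept, evaluate the equivalent form Y = mean_Y + SD_Y * (X - mean_X) / SD_X at full precision:
Y = 70.66 + 14.89 * (61 - 40.99) / 11.68
Y = 70.66 + 14.89 * 20.01 / 11.68
Y = 70.66 + 297.9489 / 11.68
Y = 70.66 + 25.5093
Y = 96.1693

96.1693


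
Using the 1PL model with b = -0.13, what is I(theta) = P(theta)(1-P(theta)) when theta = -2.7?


P = 1/(1+exp(-(-2.7--0.13))) = 0.0711
I = P*(1-P) = 0.0711 * 0.9289
I = 0.066

0.066


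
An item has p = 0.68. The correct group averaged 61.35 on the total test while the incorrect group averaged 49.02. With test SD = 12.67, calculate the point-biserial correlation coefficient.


q = 1 - p = 0.32
rpb = ((M1 - M0) / SD) * sqrt(p * q)
rpb = ((61.35 - 49.02) / 12.67) * sqrt(0.68 * 0.32)
rpb = 0.454

0.454


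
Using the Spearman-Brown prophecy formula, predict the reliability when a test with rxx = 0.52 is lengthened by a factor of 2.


r_new = (n * rxx) / (1 + (n-1) * rxx)
r_new = (2 * 0.52) / (1 + 1 * 0.52)
r_new = 1.04 / 1.52
r_new = 0.6842

0.6842


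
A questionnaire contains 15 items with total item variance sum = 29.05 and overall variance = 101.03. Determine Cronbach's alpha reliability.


alpha = (k/(k-1)) * (1 - sum(si^2)/s_total^2)
= (15/14) * (1 - 29.05/101.03)
alpha = 0.7634

0.7634


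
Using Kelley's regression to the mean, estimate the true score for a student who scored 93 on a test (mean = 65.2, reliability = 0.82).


T_est = rxx * X + (1 - rxx) * mean
T_est = 0.82 * 93 + 0.18 * 65.2
T_est = 76.26 + 11.736
T_est = 87.996

87.996


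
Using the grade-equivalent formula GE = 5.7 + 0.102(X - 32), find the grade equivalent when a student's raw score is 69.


raw - median = 69 - 32 = 37
slope * diff = 0.102 * 37 = 3.774
GE = 5.7 + 3.774
GE = 9.474

9.474


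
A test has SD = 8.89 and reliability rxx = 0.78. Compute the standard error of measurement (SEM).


SEM = SD * sqrt(1 - rxx)
SEM = 8.89 * sqrt(1 - 0.78)
SEM = 8.89 * sqrt(0.22) = 8.89 * 0.469042
SEM = 4.1698

4.1698


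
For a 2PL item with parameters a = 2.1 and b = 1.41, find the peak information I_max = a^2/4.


For 2PL, max info at theta = b = 1.41
I_max = a^2 / 4 = 2.1^2 / 4
= 4.41 / 4
I_max = 1.1025

1.1025


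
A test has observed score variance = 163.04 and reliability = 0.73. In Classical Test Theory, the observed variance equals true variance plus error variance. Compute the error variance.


var_true = rxx * var_obs = 0.73 * 163.04 = 119.0192
var_error = var_obs - var_true
var_error = 163.04 - 119.0192
var_error = 44.0208

44.0208


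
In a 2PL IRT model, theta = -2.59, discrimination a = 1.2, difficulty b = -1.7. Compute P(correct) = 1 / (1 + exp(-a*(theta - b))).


a*(theta - b) = 1.2 * (-2.59 - -1.7) = -1.068
exp(--1.068) = 2.9096
P = 1 / (1 + 2.9096)
P = 0.2558

0.2558


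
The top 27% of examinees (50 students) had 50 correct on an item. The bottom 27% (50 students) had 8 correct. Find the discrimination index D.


p_upper = 50/50 = 1.0
p_lower = 8/50 = 0.16
D = 1.0 - 0.16 = 0.84

0.84


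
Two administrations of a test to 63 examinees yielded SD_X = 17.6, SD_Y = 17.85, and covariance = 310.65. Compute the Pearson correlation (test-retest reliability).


r = cov(X,Y) / (SD_X * SD_Y)
r = 310.65 / (17.6 * 17.85)
r = 310.65 / 314.16
r = 0.9888

0.9888


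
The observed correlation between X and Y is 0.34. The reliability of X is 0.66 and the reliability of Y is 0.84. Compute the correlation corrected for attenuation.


r_corrected = rxy / sqrt(rxx * ryy)
= 0.34 / sqrt(0.66 * 0.84)
= 0.34 / sqrt(0.5544)
= 0.34 / 0.74458
r_corrected = 0.4566

0.4566


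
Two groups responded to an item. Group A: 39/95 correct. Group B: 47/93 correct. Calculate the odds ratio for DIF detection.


Odds_A = 39/56 = 0.6964
Odds_B = 47/46 = 1.0217
OR = Odds_A / Odds_B = 0.6964 / 1.0217
Exactly, OR = (39 * 46) / (56 * 47) = 1794 / 2632
OR = 0.6816

0.6816


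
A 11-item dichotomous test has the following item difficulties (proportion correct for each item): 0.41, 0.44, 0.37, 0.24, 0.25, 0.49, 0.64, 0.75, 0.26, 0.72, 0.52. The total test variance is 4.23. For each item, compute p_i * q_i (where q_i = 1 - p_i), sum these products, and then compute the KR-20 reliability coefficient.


For each item, compute p_i * q_i:
  Item 1: 0.41 * 0.59 = 0.2419
  Item 2: 0.44 * 0.56 = 0.2464
  Item 3: 0.37 * 0.63 = 0.2331
  Item 4: 0.24 * 0.76 = 0.1824
  Item 5: 0.25 * 0.75 = 0.1875
  Item 6: 0.49 * 0.51 = 0.2499
  Item 7: 0.64 * 0.36 = 0.2304
  Item 8: 0.75 * 0.25 = 0.1875
  Item 9: 0.26 * 0.74 = 0.1924
  Item 10: 0.72 * 0.28 = 0.2016
  Item 11: 0.52 * 0.48 = 0.2496
Sum(p_i * q_i) = 0.2419 + 0.2464 + 0.2331 + 0.1824 + 0.1875 + 0.2499 + 0.2304 + 0.1875 + 0.1924 + 0.2016 + 0.2496 = 2.4027
KR-20 = (k/(k-1)) * (1 - Sum(p_i*q_i) / Var_total)
= (11/10) * (1 - 2.4027/4.23)
= 1.1 * 0.432
KR-20 = 0.4752

0.4752


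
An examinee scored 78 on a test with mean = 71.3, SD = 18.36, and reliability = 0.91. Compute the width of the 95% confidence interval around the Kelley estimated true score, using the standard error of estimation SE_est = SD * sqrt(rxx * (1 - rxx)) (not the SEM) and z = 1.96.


True score estimate = 0.91*78 + 0.09*71.3 = 77.397
SE_est = SD * sqrt(rxx * (1 - rxx)) = 18.36 * sqrt(0.91 * 0.09) = 18.36 * sqrt(0.0819) = 5.254297
CI = T_est +/- z * SE_est, so width = 2 * z * SE_est = 2 * 1.96 * 5.254297
Width = 20.5968

20.5968


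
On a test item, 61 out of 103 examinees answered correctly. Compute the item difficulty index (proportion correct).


Item difficulty p = number correct / total examinees
p = 61 / 103
p = 0.5922

0.5922


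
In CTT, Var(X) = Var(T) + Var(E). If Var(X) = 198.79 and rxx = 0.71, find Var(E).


var_true = rxx * var_obs = 0.71 * 198.79 = 141.1409
var_error = var_obs - var_true
var_error = 198.79 - 141.1409
var_error = 57.6491

57.6491


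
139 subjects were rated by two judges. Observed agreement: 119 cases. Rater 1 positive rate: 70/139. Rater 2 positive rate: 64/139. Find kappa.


P_o = 119/139 = 0.856115
P_e = (70*64 + 69*75) / 19321 = 0.499715
kappa = (P_o - P_e) / (1 - P_e)
kappa = (0.856115 - 0.499715) / (1 - 0.499715)
kappa = 0.7124

0.7124


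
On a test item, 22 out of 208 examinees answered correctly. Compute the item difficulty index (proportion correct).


Item difficulty p = number correct / total examinees
p = 22 / 208
p = 0.1058

0.1058


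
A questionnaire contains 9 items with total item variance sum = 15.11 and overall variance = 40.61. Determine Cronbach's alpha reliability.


alpha = (k/(k-1)) * (1 - sum(si^2)/s_total^2)
= (9/8) * (1 - 15.11/40.61)
alpha = 0.7064

0.7064


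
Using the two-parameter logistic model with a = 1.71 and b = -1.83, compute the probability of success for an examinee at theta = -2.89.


a*(theta - b) = 1.71 * (-2.89 - -1.83) = -1.8126
exp(--1.8126) = 6.1264
P = 1 / (1 + 6.1264)
P = 0.1403

0.1403


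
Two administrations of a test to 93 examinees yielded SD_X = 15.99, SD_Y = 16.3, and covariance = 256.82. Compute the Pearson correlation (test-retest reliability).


r = cov(X,Y) / (SD_X * SD_Y)
r = 256.82 / (15.99 * 16.3)
r = 256.82 / 260.637
r = 0.9854

0.9854


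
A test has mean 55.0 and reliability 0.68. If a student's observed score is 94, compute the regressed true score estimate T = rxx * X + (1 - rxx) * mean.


T_est = rxx * X + (1 - rxx) * mean
T_est = 0.68 * 94 + 0.32 * 55.0
T_est = 63.92 + 17.6
T_est = 81.52

81.52


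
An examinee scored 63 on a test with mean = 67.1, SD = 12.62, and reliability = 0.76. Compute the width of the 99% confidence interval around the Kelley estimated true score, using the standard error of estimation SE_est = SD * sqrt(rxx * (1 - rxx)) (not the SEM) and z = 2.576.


True score estimate = 0.76*63 + 0.24*67.1 = 63.984
SE_est = SD * sqrt(rxx * (1 - rxx)) = 12.62 * sqrt(0.76 * 0.24) = 12.62 * sqrt(0.1824) = 5.389789
CI = T_est +/- z * SE_est, so width = 2 * z * SE_est = 2 * 2.576 * 5.389789
Width = 27.7682

27.7682


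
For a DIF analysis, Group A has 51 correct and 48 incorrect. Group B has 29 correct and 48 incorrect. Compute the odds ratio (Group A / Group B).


Odds_A = 51/48 = 1.0625
Odds_B = 29/48 = 0.6042
OR = Odds_A / Odds_B = 1.0625 / 0.6042
Exactly, OR = (51 * 48) / (48 * 29) = 2448 / 1392
OR = 1.7586

1.7586


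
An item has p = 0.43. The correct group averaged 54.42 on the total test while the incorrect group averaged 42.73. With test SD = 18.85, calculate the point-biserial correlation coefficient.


q = 1 - p = 0.57
rpb = ((M1 - M0) / SD) * sqrt(p * q)
rpb = ((54.42 - 42.73) / 18.85) * sqrt(0.43 * 0.57)
rpb = 0.307

0.307


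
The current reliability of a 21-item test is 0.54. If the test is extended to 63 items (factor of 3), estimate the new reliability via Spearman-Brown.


r_new = (n * rxx) / (1 + (n-1) * rxx)
r_new = (3 * 0.54) / (1 + 2 * 0.54)
r_new = 1.62 / 2.08
r_new = 0.7788

0.7788


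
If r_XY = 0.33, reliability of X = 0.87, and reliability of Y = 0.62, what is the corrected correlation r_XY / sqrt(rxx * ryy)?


r_corrected = rxy / sqrt(rxx * ryy)
= 0.33 / sqrt(0.87 * 0.62)
= 0.33 / sqrt(0.5394)
= 0.33 / 0.734439
r_corrected = 0.4493

0.4493


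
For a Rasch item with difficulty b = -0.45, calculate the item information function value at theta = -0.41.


P = 1/(1+exp(-(-0.41--0.45))) = 0.51
I = P*(1-P) = 0.51 * 0.49
I = 0.2499

0.2499


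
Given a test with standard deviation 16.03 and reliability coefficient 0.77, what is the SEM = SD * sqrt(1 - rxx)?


SEM = SD * sqrt(1 - rxx)
SEM = 16.03 * sqrt(1 - 0.77)
SEM = 16.03 * sqrt(0.23) = 16.03 * 0.479583
SEM = 7.6877

7.6877


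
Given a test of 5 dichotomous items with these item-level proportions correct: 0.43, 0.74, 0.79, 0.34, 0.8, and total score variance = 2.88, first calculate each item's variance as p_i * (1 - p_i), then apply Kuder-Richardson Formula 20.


For each item, compute p_i * q_i:
  Item 1: 0.43 * 0.57 = 0.2451
  Item 2: 0.74 * 0.26 = 0.1924
  Item 3: 0.79 * 0.21 = 0.1659
  Item 4: 0.34 * 0.66 = 0.2244
  Item 5: 0.8 * 0.2 = 0.16
Sum(p_i * q_i) = 0.2451 + 0.1924 + 0.1659 + 0.2244 + 0.16 = 0.9878
KR-20 = (k/(k-1)) * (1 - Sum(p_i*q_i) / Var_total)
= (5/4) * (1 - 0.9878/2.88)
= 1.25 * 0.657
KR-20 = 0.8213

0.8213


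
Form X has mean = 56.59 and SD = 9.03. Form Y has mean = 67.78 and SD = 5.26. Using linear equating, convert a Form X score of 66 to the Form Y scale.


slope = SD_Y / SD_X = 5.26 / 9.03 ~ 0.5825
intercept = mean_Y - slope * mean_X = 67.78 - (5.26 / 9.03) * 56.59 ~ 34.8162
Y = slope * X + intercept. To avoid rounding drift from the rounded slope/intercept, evaluate the equivalent form Y = mean_Y + SD_Y * (X - mean_X) / SD_X at full precision:
Y = 67.78 + 5.26 * (66 - 56.59) / 9.03
Y = 67.78 + 5.26 * 9.41 / 9.03
Y = 67.78 + 49.4966 / 9.03
Y = 67.78 + 5.4814
Y = 73.2614

73.2614


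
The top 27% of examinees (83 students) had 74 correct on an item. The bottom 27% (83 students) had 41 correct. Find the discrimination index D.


p_upper = 74/83 = 0.8916
p_lower = 41/83 = 0.494
D = 0.8916 - 0.494 = 0.3976

0.3976


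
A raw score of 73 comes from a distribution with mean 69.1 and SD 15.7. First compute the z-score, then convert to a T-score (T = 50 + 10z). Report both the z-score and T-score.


z = (X - mean) / SD = (73 - 69.1) / 15.7
z = 3.9 / 15.7
z = 0.2484
T-score = T = 50 + 10z
Carry z at full precision (z = 3.9 / 15.7) into the conversion:
T-score = 50 + 10 * (3.9 / 15.7) = 50 + 39 / 15.7
T-score = 50 + 2.4841
T-score = 52.4841

52.4841


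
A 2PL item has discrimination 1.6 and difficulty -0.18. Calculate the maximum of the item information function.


For 2PL, max info at theta = b = -0.18
I_max = a^2 / 4 = 1.6^2 / 4
= 2.56 / 4
I_max = 0.64

0.64


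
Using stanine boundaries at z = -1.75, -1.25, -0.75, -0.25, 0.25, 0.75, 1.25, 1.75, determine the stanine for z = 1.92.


Stanine boundaries: [-1.75, -1.25, -0.75, -0.25, 0.25, 0.75, 1.25, 1.75]
z = 1.92
Check each boundary:
  z >= -1.75 -> could be stanine 2
  z >= -1.25 -> could be stanine 3
  z >= -0.75 -> could be stanine 4
  z >= -0.25 -> could be stanine 5
  z >= 0.25 -> could be stanine 6
  z >= 0.75 -> could be stanine 7
  z >= 1.25 -> could be stanine 8
  z >= 1.75 -> could be stanine 9
Highest qualifying boundary gives stanine = 9

9


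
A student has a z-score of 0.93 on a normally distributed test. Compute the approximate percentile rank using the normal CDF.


CDF(z) = 0.5 * (1 + erf(z/sqrt(2)))
erf(0.6576) = 0.6476
CDF = 0.8238
Percentile rank = 0.8238 * 100 = 82.38

82.38


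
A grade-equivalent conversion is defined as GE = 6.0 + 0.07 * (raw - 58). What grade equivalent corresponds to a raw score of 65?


raw - median = 65 - 58 = 7
slope * diff = 0.07 * 7 = 0.49
GE = 6.0 + 0.49
GE = 6.49

6.49


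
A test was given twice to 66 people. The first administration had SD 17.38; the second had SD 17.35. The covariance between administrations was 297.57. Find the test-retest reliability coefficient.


r = cov(X,Y) / (SD_X * SD_Y)
r = 297.57 / (17.38 * 17.35)
r = 297.57 / 301.543
r = 0.9868

0.9868


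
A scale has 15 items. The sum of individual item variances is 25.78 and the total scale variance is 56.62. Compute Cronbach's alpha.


alpha = (k/(k-1)) * (1 - sum(si^2)/s_total^2)
= (15/14) * (1 - 25.78/56.62)
alpha = 0.5836

0.5836


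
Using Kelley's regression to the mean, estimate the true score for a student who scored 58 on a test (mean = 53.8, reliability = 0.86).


T_est = rxx * X + (1 - rxx) * mean
T_est = 0.86 * 58 + 0.14 * 53.8
T_est = 49.88 + 7.532
T_est = 57.412

57.412


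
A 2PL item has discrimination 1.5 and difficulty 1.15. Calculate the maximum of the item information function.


For 2PL, max info at theta = b = 1.15
I_max = a^2 / 4 = 1.5^2 / 4
= 2.25 / 4
I_max = 0.5625

0.5625


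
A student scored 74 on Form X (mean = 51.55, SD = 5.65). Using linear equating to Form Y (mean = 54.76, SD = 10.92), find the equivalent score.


slope = SD_Y / SD_X = 10.92 / 5.65 ~ 1.9327
intercept = mean_Y - slope * mean_X = 54.76 - (10.92 / 5.65) * 51.55 ~ -44.8729
Y = slope * X + intercept. To avoid rounding drift from the rounded slope/intercept, evaluate the equivalent form Y = mean_Y + SD_Y * (X - mean_X) / SD_X at full precision:
Y = 54.76 + 10.92 * (74 - 51.55) / 5.65
Y = 54.76 + 10.92 * 22.45 / 5.65
Y = 54.76 + 245.154 / 5.65
Y = 54.76 + 43.3901
Y = 98.1501

98.1501


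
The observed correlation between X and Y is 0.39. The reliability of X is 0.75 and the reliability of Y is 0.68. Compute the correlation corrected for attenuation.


r_corrected = rxy / sqrt(rxx * ryy)
= 0.39 / sqrt(0.75 * 0.68)
= 0.39 / sqrt(0.51)
= 0.39 / 0.714143
r_corrected = 0.5461

0.5461


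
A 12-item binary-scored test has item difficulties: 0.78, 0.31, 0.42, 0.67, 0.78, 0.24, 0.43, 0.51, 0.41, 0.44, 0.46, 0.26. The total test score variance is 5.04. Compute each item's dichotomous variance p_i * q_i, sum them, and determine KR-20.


For each item, compute p_i * q_i:
  Item 1: 0.78 * 0.22 = 0.1716
  Item 2: 0.31 * 0.69 = 0.2139
  Item 3: 0.42 * 0.58 = 0.2436
  Item 4: 0.67 * 0.33 = 0.2211
  Item 5: 0.78 * 0.22 = 0.1716
  Item 6: 0.24 * 0.76 = 0.1824
  Item 7: 0.43 * 0.57 = 0.2451
  Item 8: 0.51 * 0.49 = 0.2499
  Item 9: 0.41 * 0.59 = 0.2419
  Item 10: 0.44 * 0.56 = 0.2464
  Item 11: 0.46 * 0.54 = 0.2484
  Item 12: 0.26 * 0.74 = 0.1924
Sum(p_i * q_i) = 0.1716 + 0.2139 + 0.2436 + 0.2211 + 0.1716 + 0.1824 + 0.2451 + 0.2499 + 0.2419 + 0.2464 + 0.2484 + 0.1924 = 2.6283
KR-20 = (k/(k-1)) * (1 - Sum(p_i*q_i) / Var_total)
= (12/11) * (1 - 2.6283/5.04)
= 1.0909 * 0.4785
KR-20 = 0.522

0.522


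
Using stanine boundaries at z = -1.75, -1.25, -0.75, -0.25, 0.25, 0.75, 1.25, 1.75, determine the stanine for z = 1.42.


Stanine boundaries: [-1.75, -1.25, -0.75, -0.25, 0.25, 0.75, 1.25, 1.75]
z = 1.42
Check each boundary:
  z >= -1.75 -> could be stanine 2
  z >= -1.25 -> could be stanine 3
  z >= -0.75 -> could be stanine 4
  z >= -0.25 -> could be stanine 5
  z >= 0.25 -> could be stanine 6
  z >= 0.75 -> could be stanine 7
  z >= 1.25 -> could be stanine 8
  z < 1.75
Highest qualifying boundary gives stanine = 8

8


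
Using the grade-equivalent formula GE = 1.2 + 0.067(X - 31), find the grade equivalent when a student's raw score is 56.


raw - median = 56 - 31 = 25
slope * diff = 0.067 * 25 = 1.675
GE = 1.2 + 1.675
GE = 2.875

2.875


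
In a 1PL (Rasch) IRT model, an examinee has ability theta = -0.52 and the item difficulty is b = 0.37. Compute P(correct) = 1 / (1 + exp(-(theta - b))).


theta - b = -0.52 - 0.37 = -0.89
exp(-(theta - b)) = exp(0.89) = 2.4351
P = 1 / (1 + 2.4351)
P = 0.2911

0.2911


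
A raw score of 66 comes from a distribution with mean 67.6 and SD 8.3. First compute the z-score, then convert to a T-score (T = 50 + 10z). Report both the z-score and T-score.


z = (X - mean) / SD = (66 - 67.6) / 8.3
z = -1.6 / 8.3
z = -0.1928
T-score = T = 50 + 10z
Carry z at full precision (z = -1.6 / 8.3) into the conversion:
T-score = 50 + 10 * (-1.6 / 8.3) = 50 + -16 / 8.3
T-score = 50 + -1.9277
T-score = 48.0723

48.0723
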